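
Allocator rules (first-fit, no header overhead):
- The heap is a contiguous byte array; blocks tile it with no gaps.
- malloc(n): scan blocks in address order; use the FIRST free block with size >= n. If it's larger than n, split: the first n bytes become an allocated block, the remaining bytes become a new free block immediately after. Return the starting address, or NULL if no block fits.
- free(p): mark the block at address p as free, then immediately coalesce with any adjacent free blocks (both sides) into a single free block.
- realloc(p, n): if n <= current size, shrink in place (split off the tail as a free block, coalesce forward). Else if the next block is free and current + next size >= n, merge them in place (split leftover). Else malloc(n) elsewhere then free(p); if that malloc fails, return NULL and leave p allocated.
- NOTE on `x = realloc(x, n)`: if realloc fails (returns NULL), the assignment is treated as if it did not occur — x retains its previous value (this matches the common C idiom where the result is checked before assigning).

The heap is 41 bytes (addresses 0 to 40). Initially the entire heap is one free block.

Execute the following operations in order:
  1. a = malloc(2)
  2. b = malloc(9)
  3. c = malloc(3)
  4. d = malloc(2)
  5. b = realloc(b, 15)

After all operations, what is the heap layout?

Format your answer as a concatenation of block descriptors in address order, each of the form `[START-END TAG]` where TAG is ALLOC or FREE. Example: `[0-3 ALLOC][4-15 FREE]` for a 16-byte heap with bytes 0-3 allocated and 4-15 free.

Op 1: a = malloc(2) -> a = 0; heap: [0-1 ALLOC][2-40 FREE]
Op 2: b = malloc(9) -> b = 2; heap: [0-1 ALLOC][2-10 ALLOC][11-40 FREE]
Op 3: c = malloc(3) -> c = 11; heap: [0-1 ALLOC][2-10 ALLOC][11-13 ALLOC][14-40 FREE]
Op 4: d = malloc(2) -> d = 14; heap: [0-1 ALLOC][2-10 ALLOC][11-13 ALLOC][14-15 ALLOC][16-40 FREE]
Op 5: b = realloc(b, 15) -> b = 16; heap: [0-1 ALLOC][2-10 FREE][11-13 ALLOC][14-15 ALLOC][16-30 ALLOC][31-40 FREE]

Answer: [0-1 ALLOC][2-10 FREE][11-13 ALLOC][14-15 ALLOC][16-30 ALLOC][31-40 FREE]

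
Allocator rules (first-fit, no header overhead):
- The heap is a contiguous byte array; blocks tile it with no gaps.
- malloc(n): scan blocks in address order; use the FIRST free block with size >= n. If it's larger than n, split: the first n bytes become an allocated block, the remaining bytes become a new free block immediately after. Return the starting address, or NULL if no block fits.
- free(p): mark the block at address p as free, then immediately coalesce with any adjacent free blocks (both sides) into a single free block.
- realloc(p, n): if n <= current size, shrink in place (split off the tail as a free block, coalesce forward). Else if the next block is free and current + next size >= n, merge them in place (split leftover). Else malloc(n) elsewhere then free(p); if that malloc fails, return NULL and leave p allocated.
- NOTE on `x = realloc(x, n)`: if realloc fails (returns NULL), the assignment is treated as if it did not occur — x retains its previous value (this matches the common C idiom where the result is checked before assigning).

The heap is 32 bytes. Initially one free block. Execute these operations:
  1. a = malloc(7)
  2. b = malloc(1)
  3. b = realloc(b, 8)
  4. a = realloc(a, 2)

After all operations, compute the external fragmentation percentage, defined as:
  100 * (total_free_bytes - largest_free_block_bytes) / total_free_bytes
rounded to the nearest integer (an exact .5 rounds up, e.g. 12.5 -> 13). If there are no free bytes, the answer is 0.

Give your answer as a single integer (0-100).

Op 1: a = malloc(7) -> a = 0; heap: [0-6 ALLOC][7-31 FREE]
Op 2: b = malloc(1) -> b = 7; heap: [0-6 ALLOC][7-7 ALLOC][8-31 FREE]
Op 3: b = realloc(b, 8) -> b = 7; heap: [0-6 ALLOC][7-14 ALLOC][15-31 FREE]
Op 4: a = realloc(a, 2) -> a = 0; heap: [0-1 ALLOC][2-6 FREE][7-14 ALLOC][15-31 FREE]
Free blocks: [5 17] total_free=22 largest=17 -> 100*(22-17)/22 = 500/22 ≈ 22.727 -> rounds to 23

Answer: 23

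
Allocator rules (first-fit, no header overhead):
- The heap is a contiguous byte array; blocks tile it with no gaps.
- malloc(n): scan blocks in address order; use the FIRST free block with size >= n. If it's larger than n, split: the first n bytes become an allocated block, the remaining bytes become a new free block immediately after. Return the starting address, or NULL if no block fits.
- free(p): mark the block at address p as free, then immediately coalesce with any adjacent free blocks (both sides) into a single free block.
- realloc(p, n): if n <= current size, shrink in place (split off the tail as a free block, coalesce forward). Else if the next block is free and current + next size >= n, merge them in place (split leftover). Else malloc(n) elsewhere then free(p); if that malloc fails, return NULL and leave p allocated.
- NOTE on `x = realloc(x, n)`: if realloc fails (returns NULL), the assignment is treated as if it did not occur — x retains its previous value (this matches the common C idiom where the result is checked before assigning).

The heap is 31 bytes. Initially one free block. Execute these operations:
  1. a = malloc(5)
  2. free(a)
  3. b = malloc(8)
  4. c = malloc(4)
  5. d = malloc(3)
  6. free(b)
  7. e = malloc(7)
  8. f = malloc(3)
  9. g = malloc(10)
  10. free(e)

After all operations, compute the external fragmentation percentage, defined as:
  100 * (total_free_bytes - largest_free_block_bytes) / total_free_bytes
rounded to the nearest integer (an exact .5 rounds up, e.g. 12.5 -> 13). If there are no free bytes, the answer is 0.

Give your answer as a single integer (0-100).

Op 1: a = malloc(5) -> a = 0; heap: [0-4 ALLOC][5-30 FREE]
Op 2: free(a) -> (freed a); heap: [0-30 FREE]
Op 3: b = malloc(8) -> b = 0; heap: [0-7 ALLOC][8-30 FREE]
Op 4: c = malloc(4) -> c = 8; heap: [0-7 ALLOC][8-11 ALLOC][12-30 FREE]
Op 5: d = malloc(3) -> d = 12; heap: [0-7 ALLOC][8-11 ALLOC][12-14 ALLOC][15-30 FREE]
Op 6: free(b) -> (freed b); heap: [0-7 FREE][8-11 ALLOC][12-14 ALLOC][15-30 FREE]
Op 7: e = malloc(7) -> e = 0; heap: [0-6 ALLOC][7-7 FREE][8-11 ALLOC][12-14 ALLOC][15-30 FREE]
Op 8: f = malloc(3) -> f = 15; heap: [0-6 ALLOC][7-7 FREE][8-11 ALLOC][12-14 ALLOC][15-17 ALLOC][18-30 FREE]
Op 9: g = malloc(10) -> g = 18; heap: [0-6 ALLOC][7-7 FREE][8-11 ALLOC][12-14 ALLOC][15-17 ALLOC][18-27 ALLOC][28-30 FREE]
Op 10: free(e) -> (freed e); heap: [0-7 FREE][8-11 ALLOC][12-14 ALLOC][15-17 ALLOC][18-27 ALLOC][28-30 FREE]
Free blocks: [8 3] total_free=11 largest=8 -> 100*(11-8)/11 = 300/11 ≈ 27.273 -> rounds to 27

Answer: 27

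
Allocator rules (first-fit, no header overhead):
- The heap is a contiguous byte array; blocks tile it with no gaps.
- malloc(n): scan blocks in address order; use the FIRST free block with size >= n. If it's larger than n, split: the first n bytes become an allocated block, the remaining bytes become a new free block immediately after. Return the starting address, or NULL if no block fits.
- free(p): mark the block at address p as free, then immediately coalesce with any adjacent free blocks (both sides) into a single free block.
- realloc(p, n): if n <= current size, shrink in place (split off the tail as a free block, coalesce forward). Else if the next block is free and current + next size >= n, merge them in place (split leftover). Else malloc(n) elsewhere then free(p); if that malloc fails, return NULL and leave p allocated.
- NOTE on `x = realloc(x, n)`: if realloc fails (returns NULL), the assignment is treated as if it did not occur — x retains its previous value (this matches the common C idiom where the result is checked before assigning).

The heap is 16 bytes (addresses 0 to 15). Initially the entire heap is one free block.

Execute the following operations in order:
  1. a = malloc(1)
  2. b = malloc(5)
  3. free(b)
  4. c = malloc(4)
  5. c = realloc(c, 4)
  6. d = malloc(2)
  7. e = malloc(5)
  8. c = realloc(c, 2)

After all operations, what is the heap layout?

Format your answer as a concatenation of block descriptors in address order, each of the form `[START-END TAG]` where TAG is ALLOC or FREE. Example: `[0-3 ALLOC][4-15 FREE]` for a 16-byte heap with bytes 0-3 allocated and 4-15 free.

Answer: [0-0 ALLOC][1-2 ALLOC][3-4 FREE][5-6 ALLOC][7-11 ALLOC][12-15 FREE]

Derivation:
Op 1: a = malloc(1) -> a = 0; heap: [0-0 ALLOC][1-15 FREE]
Op 2: b = malloc(5) -> b = 1; heap: [0-0 ALLOC][1-5 ALLOC][6-15 FREE]
Op 3: free(b) -> (freed b); heap: [0-0 ALLOC][1-15 FREE]
Op 4: c = malloc(4) -> c = 1; heap: [0-0 ALLOC][1-4 ALLOC][5-15 FREE]
Op 5: c = realloc(c, 4) -> c = 1; heap: [0-0 ALLOC][1-4 ALLOC][5-15 FREE]
Op 6: d = malloc(2) -> d = 5; heap: [0-0 ALLOC][1-4 ALLOC][5-6 ALLOC][7-15 FREE]
Op 7: e = malloc(5) -> e = 7; heap: [0-0 ALLOC][1-4 ALLOC][5-6 ALLOC][7-11 ALLOC][12-15 FREE]
Op 8: c = realloc(c, 2) -> c = 1; heap: [0-0 ALLOC][1-2 ALLOC][3-4 FREE][5-6 ALLOC][7-11 ALLOC][12-15 FREE]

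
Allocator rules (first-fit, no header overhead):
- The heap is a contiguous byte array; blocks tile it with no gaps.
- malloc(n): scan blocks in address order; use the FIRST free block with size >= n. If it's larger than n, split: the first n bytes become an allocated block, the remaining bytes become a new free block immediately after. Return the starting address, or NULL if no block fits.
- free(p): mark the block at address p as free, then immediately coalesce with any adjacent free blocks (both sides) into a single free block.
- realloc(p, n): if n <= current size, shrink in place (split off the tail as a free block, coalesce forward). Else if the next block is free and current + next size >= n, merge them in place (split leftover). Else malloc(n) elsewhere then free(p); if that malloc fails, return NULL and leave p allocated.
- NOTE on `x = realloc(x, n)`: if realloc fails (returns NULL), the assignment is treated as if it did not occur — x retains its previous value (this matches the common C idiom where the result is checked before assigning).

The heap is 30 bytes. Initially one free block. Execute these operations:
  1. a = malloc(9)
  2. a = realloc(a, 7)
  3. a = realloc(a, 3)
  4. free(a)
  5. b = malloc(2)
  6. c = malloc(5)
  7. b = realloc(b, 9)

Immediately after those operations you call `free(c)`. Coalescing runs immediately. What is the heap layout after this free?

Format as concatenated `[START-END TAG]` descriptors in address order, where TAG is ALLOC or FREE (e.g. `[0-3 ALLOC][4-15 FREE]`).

Op 1: a = malloc(9) -> a = 0; heap: [0-8 ALLOC][9-29 FREE]
Op 2: a = realloc(a, 7) -> a = 0; heap: [0-6 ALLOC][7-29 FREE]
Op 3: a = realloc(a, 3) -> a = 0; heap: [0-2 ALLOC][3-29 FREE]
Op 4: free(a) -> (freed a); heap: [0-29 FREE]
Op 5: b = malloc(2) -> b = 0; heap: [0-1 ALLOC][2-29 FREE]
Op 6: c = malloc(5) -> c = 2; heap: [0-1 ALLOC][2-6 ALLOC][7-29 FREE]
Op 7: b = realloc(b, 9) -> b = 7; heap: [0-1 FREE][2-6 ALLOC][7-15 ALLOC][16-29 FREE]
free(c): c = 2 -> block [2-6 ALLOC]; mark free, coalesce with adjacent free neighbors -> [0-6 FREE][7-15 ALLOC][16-29 FREE]

Answer: [0-6 FREE][7-15 ALLOC][16-29 FREE]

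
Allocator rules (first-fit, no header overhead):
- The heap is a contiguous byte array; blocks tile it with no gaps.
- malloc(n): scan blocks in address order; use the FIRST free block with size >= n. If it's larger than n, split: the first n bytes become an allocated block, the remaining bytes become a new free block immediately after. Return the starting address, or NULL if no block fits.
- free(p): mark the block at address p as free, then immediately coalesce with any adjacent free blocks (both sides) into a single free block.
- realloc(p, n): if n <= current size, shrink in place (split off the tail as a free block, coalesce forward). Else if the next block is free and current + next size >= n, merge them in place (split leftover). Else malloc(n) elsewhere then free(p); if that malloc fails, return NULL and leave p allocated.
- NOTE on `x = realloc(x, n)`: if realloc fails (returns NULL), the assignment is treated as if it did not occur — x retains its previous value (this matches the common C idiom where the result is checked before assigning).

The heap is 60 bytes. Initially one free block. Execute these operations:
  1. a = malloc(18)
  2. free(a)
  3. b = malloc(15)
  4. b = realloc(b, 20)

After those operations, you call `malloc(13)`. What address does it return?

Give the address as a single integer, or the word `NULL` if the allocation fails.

Answer: 20

Derivation:
Op 1: a = malloc(18) -> a = 0; heap: [0-17 ALLOC][18-59 FREE]
Op 2: free(a) -> (freed a); heap: [0-59 FREE]
Op 3: b = malloc(15) -> b = 0; heap: [0-14 ALLOC][15-59 FREE]
Op 4: b = realloc(b, 20) -> b = 0; heap: [0-19 ALLOC][20-59 FREE]
malloc(13): first-fit scan over [0-19 ALLOC][20-59 FREE] -> 20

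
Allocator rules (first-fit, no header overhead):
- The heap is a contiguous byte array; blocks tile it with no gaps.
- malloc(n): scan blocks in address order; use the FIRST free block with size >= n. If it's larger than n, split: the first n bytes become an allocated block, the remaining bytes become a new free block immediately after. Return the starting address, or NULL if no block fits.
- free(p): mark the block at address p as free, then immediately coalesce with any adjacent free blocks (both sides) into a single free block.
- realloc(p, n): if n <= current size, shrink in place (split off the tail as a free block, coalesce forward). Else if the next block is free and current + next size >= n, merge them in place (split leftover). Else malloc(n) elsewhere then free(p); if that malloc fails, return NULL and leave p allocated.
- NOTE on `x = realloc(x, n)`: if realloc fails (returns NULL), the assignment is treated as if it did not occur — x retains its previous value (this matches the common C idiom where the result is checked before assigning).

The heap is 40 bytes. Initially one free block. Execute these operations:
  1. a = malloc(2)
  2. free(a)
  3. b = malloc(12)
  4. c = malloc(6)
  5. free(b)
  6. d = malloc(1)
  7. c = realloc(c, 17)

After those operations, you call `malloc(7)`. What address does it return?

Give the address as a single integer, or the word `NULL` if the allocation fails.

Op 1: a = malloc(2) -> a = 0; heap: [0-1 ALLOC][2-39 FREE]
Op 2: free(a) -> (freed a); heap: [0-39 FREE]
Op 3: b = malloc(12) -> b = 0; heap: [0-11 ALLOC][12-39 FREE]
Op 4: c = malloc(6) -> c = 12; heap: [0-11 ALLOC][12-17 ALLOC][18-39 FREE]
Op 5: free(b) -> (freed b); heap: [0-11 FREE][12-17 ALLOC][18-39 FREE]
Op 6: d = malloc(1) -> d = 0; heap: [0-0 ALLOC][1-11 FREE][12-17 ALLOC][18-39 FREE]
Op 7: c = realloc(c, 17) -> c = 12; heap: [0-0 ALLOC][1-11 FREE][12-28 ALLOC][29-39 FREE]
malloc(7): first-fit scan over [0-0 ALLOC][1-11 FREE][12-28 ALLOC][29-39 FREE] -> 1

Answer: 1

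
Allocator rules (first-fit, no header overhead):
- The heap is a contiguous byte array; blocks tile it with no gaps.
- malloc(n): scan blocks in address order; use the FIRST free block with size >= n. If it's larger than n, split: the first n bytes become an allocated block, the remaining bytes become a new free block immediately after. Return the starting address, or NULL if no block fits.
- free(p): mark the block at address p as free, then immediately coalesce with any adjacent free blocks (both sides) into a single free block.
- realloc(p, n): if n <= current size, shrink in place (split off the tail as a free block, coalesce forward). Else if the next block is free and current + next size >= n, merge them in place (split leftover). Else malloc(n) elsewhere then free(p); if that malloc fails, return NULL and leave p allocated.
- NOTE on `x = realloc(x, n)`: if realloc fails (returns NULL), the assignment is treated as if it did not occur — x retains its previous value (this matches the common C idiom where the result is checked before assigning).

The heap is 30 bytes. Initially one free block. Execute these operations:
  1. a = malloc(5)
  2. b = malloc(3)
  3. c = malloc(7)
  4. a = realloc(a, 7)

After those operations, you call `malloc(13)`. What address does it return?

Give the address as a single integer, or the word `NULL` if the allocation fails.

Op 1: a = malloc(5) -> a = 0; heap: [0-4 ALLOC][5-29 FREE]
Op 2: b = malloc(3) -> b = 5; heap: [0-4 ALLOC][5-7 ALLOC][8-29 FREE]
Op 3: c = malloc(7) -> c = 8; heap: [0-4 ALLOC][5-7 ALLOC][8-14 ALLOC][15-29 FREE]
Op 4: a = realloc(a, 7) -> a = 15; heap: [0-4 FREE][5-7 ALLOC][8-14 ALLOC][15-21 ALLOC][22-29 FREE]
malloc(13): first-fit scan over [0-4 FREE][5-7 ALLOC][8-14 ALLOC][15-21 ALLOC][22-29 FREE] -> NULL

Answer: NULL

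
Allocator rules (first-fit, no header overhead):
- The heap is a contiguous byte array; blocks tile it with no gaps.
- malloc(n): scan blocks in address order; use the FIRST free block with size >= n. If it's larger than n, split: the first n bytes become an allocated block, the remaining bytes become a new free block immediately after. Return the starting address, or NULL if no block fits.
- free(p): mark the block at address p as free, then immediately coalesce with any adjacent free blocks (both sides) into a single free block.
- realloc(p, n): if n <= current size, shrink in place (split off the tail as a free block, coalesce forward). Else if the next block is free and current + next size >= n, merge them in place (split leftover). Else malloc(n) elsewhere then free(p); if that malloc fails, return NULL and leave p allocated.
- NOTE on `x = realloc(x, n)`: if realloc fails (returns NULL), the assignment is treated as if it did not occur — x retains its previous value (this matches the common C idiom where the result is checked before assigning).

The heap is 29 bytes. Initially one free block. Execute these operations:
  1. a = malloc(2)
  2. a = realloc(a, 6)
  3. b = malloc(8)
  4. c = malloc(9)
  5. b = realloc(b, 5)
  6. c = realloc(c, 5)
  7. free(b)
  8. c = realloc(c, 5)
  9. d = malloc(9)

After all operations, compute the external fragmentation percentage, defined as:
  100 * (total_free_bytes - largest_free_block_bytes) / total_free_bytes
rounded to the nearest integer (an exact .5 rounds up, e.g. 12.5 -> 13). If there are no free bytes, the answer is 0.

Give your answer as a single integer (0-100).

Answer: 11

Derivation:
Op 1: a = malloc(2) -> a = 0; heap: [0-1 ALLOC][2-28 FREE]
Op 2: a = realloc(a, 6) -> a = 0; heap: [0-5 ALLOC][6-28 FREE]
Op 3: b = malloc(8) -> b = 6; heap: [0-5 ALLOC][6-13 ALLOC][14-28 FREE]
Op 4: c = malloc(9) -> c = 14; heap: [0-5 ALLOC][6-13 ALLOC][14-22 ALLOC][23-28 FREE]
Op 5: b = realloc(b, 5) -> b = 6; heap: [0-5 ALLOC][6-10 ALLOC][11-13 FREE][14-22 ALLOC][23-28 FREE]
Op 6: c = realloc(c, 5) -> c = 14; heap: [0-5 ALLOC][6-10 ALLOC][11-13 FREE][14-18 ALLOC][19-28 FREE]
Op 7: free(b) -> (freed b); heap: [0-5 ALLOC][6-13 FREE][14-18 ALLOC][19-28 FREE]
Op 8: c = realloc(c, 5) -> c = 14; heap: [0-5 ALLOC][6-13 FREE][14-18 ALLOC][19-28 FREE]
Op 9: d = malloc(9) -> d = 19; heap: [0-5 ALLOC][6-13 FREE][14-18 ALLOC][19-27 ALLOC][28-28 FREE]
Free blocks: [8 1] total_free=9 largest=8 -> 100*(9-8)/9 = 100/9 ≈ 11.111 -> rounds to 11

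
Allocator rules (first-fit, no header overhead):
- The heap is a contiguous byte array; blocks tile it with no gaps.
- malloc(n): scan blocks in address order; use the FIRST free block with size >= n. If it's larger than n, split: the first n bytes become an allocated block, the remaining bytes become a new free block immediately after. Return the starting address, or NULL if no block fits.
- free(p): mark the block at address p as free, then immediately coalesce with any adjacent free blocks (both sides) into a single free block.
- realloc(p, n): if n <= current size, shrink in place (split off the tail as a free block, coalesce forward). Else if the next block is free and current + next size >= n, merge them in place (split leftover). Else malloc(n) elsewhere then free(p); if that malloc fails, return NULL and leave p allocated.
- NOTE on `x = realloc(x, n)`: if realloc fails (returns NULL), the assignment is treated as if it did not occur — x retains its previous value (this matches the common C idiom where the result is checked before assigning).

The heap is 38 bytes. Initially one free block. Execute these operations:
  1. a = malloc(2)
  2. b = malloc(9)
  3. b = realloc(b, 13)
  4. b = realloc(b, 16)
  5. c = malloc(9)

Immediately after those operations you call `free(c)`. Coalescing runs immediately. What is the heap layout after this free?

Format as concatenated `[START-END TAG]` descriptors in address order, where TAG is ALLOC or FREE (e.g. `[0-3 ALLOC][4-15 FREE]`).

Op 1: a = malloc(2) -> a = 0; heap: [0-1 ALLOC][2-37 FREE]
Op 2: b = malloc(9) -> b = 2; heap: [0-1 ALLOC][2-10 ALLOC][11-37 FREE]
Op 3: b = realloc(b, 13) -> b = 2; heap: [0-1 ALLOC][2-14 ALLOC][15-37 FREE]
Op 4: b = realloc(b, 16) -> b = 2; heap: [0-1 ALLOC][2-17 ALLOC][18-37 FREE]
Op 5: c = malloc(9) -> c = 18; heap: [0-1 ALLOC][2-17 ALLOC][18-26 ALLOC][27-37 FREE]
free(c): c = 18 -> block [18-26 ALLOC]; mark free, coalesce with adjacent free neighbors -> [0-1 ALLOC][2-17 ALLOC][18-37 FREE]

Answer: [0-1 ALLOC][2-17 ALLOC][18-37 FREE]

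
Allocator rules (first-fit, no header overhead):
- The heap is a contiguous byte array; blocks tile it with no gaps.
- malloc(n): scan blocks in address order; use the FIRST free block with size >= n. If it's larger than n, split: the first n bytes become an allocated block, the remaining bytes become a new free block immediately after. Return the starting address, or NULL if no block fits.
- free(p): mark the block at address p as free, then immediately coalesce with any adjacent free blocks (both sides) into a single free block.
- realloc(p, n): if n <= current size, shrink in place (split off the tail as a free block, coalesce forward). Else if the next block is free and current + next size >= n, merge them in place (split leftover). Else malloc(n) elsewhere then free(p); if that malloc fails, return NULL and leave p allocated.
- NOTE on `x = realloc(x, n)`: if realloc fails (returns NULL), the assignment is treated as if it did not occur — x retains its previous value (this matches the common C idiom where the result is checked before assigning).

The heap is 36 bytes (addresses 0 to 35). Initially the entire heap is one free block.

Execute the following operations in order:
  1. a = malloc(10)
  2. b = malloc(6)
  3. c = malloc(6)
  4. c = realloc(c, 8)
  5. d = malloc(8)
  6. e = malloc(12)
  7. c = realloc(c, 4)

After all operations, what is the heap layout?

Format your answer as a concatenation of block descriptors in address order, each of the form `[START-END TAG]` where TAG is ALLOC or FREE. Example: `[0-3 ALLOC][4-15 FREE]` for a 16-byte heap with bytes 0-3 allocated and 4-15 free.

Answer: [0-9 ALLOC][10-15 ALLOC][16-19 ALLOC][20-23 FREE][24-31 ALLOC][32-35 FREE]

Derivation:
Op 1: a = malloc(10) -> a = 0; heap: [0-9 ALLOC][10-35 FREE]
Op 2: b = malloc(6) -> b = 10; heap: [0-9 ALLOC][10-15 ALLOC][16-35 FREE]
Op 3: c = malloc(6) -> c = 16; heap: [0-9 ALLOC][10-15 ALLOC][16-21 ALLOC][22-35 FREE]
Op 4: c = realloc(c, 8) -> c = 16; heap: [0-9 ALLOC][10-15 ALLOC][16-23 ALLOC][24-35 FREE]
Op 5: d = malloc(8) -> d = 24; heap: [0-9 ALLOC][10-15 ALLOC][16-23 ALLOC][24-31 ALLOC][32-35 FREE]
Op 6: e = malloc(12) -> e = NULL; heap: [0-9 ALLOC][10-15 ALLOC][16-23 ALLOC][24-31 ALLOC][32-35 FREE]
Op 7: c = realloc(c, 4) -> c = 16; heap: [0-9 ALLOC][10-15 ALLOC][16-19 ALLOC][20-23 FREE][24-31 ALLOC][32-35 FREE]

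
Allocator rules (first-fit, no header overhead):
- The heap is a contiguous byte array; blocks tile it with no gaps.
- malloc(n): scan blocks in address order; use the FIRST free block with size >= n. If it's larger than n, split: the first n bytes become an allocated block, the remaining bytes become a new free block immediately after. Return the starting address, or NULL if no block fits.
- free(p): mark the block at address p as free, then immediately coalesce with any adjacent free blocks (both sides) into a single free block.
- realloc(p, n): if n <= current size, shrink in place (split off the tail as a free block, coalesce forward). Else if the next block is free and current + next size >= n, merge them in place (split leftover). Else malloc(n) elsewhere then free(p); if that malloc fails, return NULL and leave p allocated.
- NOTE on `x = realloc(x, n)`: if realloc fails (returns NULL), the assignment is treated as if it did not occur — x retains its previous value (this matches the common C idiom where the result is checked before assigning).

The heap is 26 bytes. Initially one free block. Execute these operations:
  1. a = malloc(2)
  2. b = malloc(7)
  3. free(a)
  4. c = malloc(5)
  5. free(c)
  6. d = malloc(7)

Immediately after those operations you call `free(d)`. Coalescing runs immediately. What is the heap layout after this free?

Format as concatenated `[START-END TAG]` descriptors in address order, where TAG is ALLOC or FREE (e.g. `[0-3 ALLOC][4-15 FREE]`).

Answer: [0-1 FREE][2-8 ALLOC][9-25 FREE]

Derivation:
Op 1: a = malloc(2) -> a = 0; heap: [0-1 ALLOC][2-25 FREE]
Op 2: b = malloc(7) -> b = 2; heap: [0-1 ALLOC][2-8 ALLOC][9-25 FREE]
Op 3: free(a) -> (freed a); heap: [0-1 FREE][2-8 ALLOC][9-25 FREE]
Op 4: c = malloc(5) -> c = 9; heap: [0-1 FREE][2-8 ALLOC][9-13 ALLOC][14-25 FREE]
Op 5: free(c) -> (freed c); heap: [0-1 FREE][2-8 ALLOC][9-25 FREE]
Op 6: d = malloc(7) -> d = 9; heap: [0-1 FREE][2-8 ALLOC][9-15 ALLOC][16-25 FREE]
free(d): d = 9 -> block [9-15 ALLOC]; mark free, coalesce with adjacent free neighbors -> [0-1 FREE][2-8 ALLOC][9-25 FREE]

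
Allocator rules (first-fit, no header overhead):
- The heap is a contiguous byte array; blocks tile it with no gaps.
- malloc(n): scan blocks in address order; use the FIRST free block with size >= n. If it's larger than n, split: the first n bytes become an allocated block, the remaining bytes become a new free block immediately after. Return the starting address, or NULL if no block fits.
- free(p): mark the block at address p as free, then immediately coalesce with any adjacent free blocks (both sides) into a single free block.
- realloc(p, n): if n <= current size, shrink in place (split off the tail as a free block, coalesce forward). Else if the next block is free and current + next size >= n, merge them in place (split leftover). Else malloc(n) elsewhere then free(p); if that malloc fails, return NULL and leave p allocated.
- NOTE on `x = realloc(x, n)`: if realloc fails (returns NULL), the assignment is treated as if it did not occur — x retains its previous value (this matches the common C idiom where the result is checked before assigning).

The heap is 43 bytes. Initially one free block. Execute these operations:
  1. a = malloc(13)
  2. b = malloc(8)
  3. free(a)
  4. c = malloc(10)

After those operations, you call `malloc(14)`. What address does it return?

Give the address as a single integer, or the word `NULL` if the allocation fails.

Op 1: a = malloc(13) -> a = 0; heap: [0-12 ALLOC][13-42 FREE]
Op 2: b = malloc(8) -> b = 13; heap: [0-12 ALLOC][13-20 ALLOC][21-42 FREE]
Op 3: free(a) -> (freed a); heap: [0-12 FREE][13-20 ALLOC][21-42 FREE]
Op 4: c = malloc(10) -> c = 0; heap: [0-9 ALLOC][10-12 FREE][13-20 ALLOC][21-42 FREE]
malloc(14): first-fit scan over [0-9 ALLOC][10-12 FREE][13-20 ALLOC][21-42 FREE] -> 21

Answer: 21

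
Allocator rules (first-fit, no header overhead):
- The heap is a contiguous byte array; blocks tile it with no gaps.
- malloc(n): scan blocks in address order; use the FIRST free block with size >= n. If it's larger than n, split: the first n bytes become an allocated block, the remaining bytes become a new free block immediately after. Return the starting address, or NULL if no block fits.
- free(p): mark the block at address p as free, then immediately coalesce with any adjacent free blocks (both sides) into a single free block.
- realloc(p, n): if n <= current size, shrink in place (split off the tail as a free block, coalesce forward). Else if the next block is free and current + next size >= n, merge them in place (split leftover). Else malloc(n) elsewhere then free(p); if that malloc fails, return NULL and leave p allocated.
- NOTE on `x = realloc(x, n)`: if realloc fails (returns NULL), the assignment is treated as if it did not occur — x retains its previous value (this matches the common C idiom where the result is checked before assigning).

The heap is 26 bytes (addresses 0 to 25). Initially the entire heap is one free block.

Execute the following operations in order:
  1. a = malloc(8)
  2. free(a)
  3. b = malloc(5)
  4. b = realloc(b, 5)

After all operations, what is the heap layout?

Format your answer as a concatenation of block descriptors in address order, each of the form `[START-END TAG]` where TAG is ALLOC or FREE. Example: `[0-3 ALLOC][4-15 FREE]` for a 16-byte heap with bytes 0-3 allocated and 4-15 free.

Answer: [0-4 ALLOC][5-25 FREE]

Derivation:
Op 1: a = malloc(8) -> a = 0; heap: [0-7 ALLOC][8-25 FREE]
Op 2: free(a) -> (freed a); heap: [0-25 FREE]
Op 3: b = malloc(5) -> b = 0; heap: [0-4 ALLOC][5-25 FREE]
Op 4: b = realloc(b, 5) -> b = 0; heap: [0-4 ALLOC][5-25 FREE]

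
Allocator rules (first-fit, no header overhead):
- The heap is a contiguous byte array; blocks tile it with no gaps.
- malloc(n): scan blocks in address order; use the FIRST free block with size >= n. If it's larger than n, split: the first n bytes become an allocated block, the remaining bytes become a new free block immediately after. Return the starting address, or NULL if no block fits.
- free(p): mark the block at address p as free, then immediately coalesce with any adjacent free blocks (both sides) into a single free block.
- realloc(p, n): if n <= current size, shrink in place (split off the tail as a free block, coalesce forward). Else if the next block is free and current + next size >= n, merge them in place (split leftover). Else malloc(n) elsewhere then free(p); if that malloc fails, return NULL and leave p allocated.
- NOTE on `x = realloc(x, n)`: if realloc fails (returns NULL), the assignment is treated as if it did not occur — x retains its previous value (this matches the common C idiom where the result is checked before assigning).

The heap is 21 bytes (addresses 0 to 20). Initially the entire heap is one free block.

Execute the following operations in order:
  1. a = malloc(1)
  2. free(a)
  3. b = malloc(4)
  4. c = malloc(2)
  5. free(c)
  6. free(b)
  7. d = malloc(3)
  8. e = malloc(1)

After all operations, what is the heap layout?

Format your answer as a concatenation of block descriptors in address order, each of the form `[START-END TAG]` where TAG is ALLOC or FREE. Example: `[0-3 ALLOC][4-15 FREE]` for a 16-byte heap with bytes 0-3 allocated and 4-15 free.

Op 1: a = malloc(1) -> a = 0; heap: [0-0 ALLOC][1-20 FREE]
Op 2: free(a) -> (freed a); heap: [0-20 FREE]
Op 3: b = malloc(4) -> b = 0; heap: [0-3 ALLOC][4-20 FREE]
Op 4: c = malloc(2) -> c = 4; heap: [0-3 ALLOC][4-5 ALLOC][6-20 FREE]
Op 5: free(c) -> (freed c); heap: [0-3 ALLOC][4-20 FREE]
Op 6: free(b) -> (freed b); heap: [0-20 FREE]
Op 7: d = malloc(3) -> d = 0; heap: [0-2 ALLOC][3-20 FREE]
Op 8: e = malloc(1) -> e = 3; heap: [0-2 ALLOC][3-3 ALLOC][4-20 FREE]

Answer: [0-2 ALLOC][3-3 ALLOC][4-20 FREE]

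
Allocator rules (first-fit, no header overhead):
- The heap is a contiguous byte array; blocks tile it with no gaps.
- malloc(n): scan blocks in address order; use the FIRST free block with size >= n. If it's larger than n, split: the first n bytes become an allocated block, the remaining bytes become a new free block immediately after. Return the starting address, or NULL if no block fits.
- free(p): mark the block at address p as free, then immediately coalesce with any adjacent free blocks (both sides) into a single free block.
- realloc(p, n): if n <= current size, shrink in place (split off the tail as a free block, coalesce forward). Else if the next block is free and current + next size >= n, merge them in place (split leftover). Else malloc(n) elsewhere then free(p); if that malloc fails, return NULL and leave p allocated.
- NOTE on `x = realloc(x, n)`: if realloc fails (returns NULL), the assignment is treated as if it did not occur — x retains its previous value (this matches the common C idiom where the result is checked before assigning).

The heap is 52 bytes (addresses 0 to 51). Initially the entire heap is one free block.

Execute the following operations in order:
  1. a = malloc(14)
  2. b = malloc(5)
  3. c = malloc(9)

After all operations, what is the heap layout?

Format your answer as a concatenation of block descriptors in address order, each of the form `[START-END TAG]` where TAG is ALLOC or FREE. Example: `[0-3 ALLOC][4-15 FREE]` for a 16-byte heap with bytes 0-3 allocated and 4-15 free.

Answer: [0-13 ALLOC][14-18 ALLOC][19-27 ALLOC][28-51 FREE]

Derivation:
Op 1: a = malloc(14) -> a = 0; heap: [0-13 ALLOC][14-51 FREE]
Op 2: b = malloc(5) -> b = 14; heap: [0-13 ALLOC][14-18 ALLOC][19-51 FREE]
Op 3: c = malloc(9) -> c = 19; heap: [0-13 ALLOC][14-18 ALLOC][19-27 ALLOC][28-51 FREE]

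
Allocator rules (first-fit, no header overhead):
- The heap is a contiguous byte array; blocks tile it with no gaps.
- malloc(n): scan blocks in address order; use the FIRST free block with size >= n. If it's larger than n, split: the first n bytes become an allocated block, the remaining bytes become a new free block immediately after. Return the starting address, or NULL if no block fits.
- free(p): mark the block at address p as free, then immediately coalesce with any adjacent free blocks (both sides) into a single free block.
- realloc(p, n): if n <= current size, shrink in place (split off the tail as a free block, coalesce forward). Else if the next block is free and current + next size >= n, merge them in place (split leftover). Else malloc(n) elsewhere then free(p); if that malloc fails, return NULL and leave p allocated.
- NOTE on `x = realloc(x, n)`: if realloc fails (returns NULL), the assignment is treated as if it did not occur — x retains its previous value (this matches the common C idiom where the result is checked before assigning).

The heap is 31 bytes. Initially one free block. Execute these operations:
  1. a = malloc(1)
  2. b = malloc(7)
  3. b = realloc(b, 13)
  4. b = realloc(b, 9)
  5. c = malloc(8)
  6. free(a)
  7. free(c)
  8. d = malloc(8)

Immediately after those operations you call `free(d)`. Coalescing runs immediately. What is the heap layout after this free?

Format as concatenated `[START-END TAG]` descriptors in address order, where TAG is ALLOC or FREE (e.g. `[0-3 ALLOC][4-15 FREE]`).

Op 1: a = malloc(1) -> a = 0; heap: [0-0 ALLOC][1-30 FREE]
Op 2: b = malloc(7) -> b = 1; heap: [0-0 ALLOC][1-7 ALLOC][8-30 FREE]
Op 3: b = realloc(b, 13) -> b = 1; heap: [0-0 ALLOC][1-13 ALLOC][14-30 FREE]
Op 4: b = realloc(b, 9) -> b = 1; heap: [0-0 ALLOC][1-9 ALLOC][10-30 FREE]
Op 5: c = malloc(8) -> c = 10; heap: [0-0 ALLOC][1-9 ALLOC][10-17 ALLOC][18-30 FREE]
Op 6: free(a) -> (freed a); heap: [0-0 FREE][1-9 ALLOC][10-17 ALLOC][18-30 FREE]
Op 7: free(c) -> (freed c); heap: [0-0 FREE][1-9 ALLOC][10-30 FREE]
Op 8: d = malloc(8) -> d = 10; heap: [0-0 FREE][1-9 ALLOC][10-17 ALLOC][18-30 FREE]
free(d): d = 10 -> block [10-17 ALLOC]; mark free, coalesce with adjacent free neighbors -> [0-0 FREE][1-9 ALLOC][10-30 FREE]

Answer: [0-0 FREE][1-9 ALLOC][10-30 FREE]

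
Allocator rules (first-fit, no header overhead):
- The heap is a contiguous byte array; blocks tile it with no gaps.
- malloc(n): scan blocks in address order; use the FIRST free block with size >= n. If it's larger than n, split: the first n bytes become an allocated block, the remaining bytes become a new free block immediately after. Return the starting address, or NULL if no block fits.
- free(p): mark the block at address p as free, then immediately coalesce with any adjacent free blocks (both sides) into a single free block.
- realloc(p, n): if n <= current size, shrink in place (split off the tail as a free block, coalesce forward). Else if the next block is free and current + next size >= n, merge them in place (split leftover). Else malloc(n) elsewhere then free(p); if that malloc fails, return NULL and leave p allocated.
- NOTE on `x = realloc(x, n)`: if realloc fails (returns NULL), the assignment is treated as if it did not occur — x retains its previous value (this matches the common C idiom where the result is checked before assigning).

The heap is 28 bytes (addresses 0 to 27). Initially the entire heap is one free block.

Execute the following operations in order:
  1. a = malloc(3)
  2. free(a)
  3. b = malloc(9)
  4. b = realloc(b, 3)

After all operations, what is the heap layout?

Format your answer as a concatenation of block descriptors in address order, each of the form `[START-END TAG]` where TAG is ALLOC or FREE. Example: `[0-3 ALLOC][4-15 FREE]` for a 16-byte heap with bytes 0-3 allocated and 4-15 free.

Answer: [0-2 ALLOC][3-27 FREE]

Derivation:
Op 1: a = malloc(3) -> a = 0; heap: [0-2 ALLOC][3-27 FREE]
Op 2: free(a) -> (freed a); heap: [0-27 FREE]
Op 3: b = malloc(9) -> b = 0; heap: [0-8 ALLOC][9-27 FREE]
Op 4: b = realloc(b, 3) -> b = 0; heap: [0-2 ALLOC][3-27 FREE]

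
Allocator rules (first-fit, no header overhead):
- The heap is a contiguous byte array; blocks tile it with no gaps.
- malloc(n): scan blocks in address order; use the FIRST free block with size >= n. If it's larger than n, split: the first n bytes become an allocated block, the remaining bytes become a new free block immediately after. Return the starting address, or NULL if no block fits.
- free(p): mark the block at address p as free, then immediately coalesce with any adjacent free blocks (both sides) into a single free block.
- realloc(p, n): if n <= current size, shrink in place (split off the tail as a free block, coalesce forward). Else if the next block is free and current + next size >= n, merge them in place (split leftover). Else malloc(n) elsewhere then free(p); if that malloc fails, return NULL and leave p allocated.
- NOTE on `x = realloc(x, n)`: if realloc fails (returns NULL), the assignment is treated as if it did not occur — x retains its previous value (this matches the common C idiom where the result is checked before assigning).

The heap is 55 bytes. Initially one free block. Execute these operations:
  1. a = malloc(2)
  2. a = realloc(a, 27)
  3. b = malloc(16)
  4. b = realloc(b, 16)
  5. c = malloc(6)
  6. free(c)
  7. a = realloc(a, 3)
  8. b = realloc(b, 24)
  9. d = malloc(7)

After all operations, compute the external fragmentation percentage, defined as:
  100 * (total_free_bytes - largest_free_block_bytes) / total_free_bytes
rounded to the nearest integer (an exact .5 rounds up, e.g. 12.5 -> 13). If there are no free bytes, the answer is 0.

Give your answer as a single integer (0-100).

Op 1: a = malloc(2) -> a = 0; heap: [0-1 ALLOC][2-54 FREE]
Op 2: a = realloc(a, 27) -> a = 0; heap: [0-26 ALLOC][27-54 FREE]
Op 3: b = malloc(16) -> b = 27; heap: [0-26 ALLOC][27-42 ALLOC][43-54 FREE]
Op 4: b = realloc(b, 16) -> b = 27; heap: [0-26 ALLOC][27-42 ALLOC][43-54 FREE]
Op 5: c = malloc(6) -> c = 43; heap: [0-26 ALLOC][27-42 ALLOC][43-48 ALLOC][49-54 FREE]
Op 6: free(c) -> (freed c); heap: [0-26 ALLOC][27-42 ALLOC][43-54 FREE]
Op 7: a = realloc(a, 3) -> a = 0; heap: [0-2 ALLOC][3-26 FREE][27-42 ALLOC][43-54 FREE]
Op 8: b = realloc(b, 24) -> b = 27; heap: [0-2 ALLOC][3-26 FREE][27-50 ALLOC][51-54 FREE]
Op 9: d = malloc(7) -> d = 3; heap: [0-2 ALLOC][3-9 ALLOC][10-26 FREE][27-50 ALLOC][51-54 FREE]
Free blocks: [17 4] total_free=21 largest=17 -> 100*(21-17)/21 = 400/21 ≈ 19.048 -> rounds to 19

Answer: 19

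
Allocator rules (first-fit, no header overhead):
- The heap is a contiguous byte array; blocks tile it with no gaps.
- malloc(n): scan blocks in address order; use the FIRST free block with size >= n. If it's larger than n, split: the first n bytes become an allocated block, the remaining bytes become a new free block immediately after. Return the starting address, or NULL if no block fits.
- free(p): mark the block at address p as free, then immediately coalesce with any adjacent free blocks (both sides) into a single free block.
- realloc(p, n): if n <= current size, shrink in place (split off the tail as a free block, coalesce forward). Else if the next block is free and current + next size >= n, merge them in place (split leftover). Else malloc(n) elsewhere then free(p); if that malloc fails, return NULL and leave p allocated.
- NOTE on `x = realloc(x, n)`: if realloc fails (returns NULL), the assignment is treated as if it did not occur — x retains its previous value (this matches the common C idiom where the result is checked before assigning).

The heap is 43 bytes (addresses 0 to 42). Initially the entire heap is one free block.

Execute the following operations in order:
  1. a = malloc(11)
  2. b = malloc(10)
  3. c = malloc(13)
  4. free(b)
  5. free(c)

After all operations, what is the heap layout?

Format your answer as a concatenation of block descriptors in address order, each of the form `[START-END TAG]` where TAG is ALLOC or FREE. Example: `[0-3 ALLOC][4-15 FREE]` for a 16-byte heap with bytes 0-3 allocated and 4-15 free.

Answer: [0-10 ALLOC][11-42 FREE]

Derivation:
Op 1: a = malloc(11) -> a = 0; heap: [0-10 ALLOC][11-42 FREE]
Op 2: b = malloc(10) -> b = 11; heap: [0-10 ALLOC][11-20 ALLOC][21-42 FREE]
Op 3: c = malloc(13) -> c = 21; heap: [0-10 ALLOC][11-20 ALLOC][21-33 ALLOC][34-42 FREE]
Op 4: free(b) -> (freed b); heap: [0-10 ALLOC][11-20 FREE][21-33 ALLOC][34-42 FREE]
Op 5: free(c) -> (freed c); heap: [0-10 ALLOC][11-42 FREE]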